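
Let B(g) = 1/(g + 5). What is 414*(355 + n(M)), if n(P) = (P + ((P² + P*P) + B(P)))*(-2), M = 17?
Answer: -3803004/11 ≈ -3.4573e+5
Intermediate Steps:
B(g) = 1/(5 + g)
n(P) = -4*P² - 2*P - 2/(5 + P) (n(P) = (P + ((P² + P*P) + 1/(5 + P)))*(-2) = (P + ((P² + P²) + 1/(5 + P)))*(-2) = (P + (2*P² + 1/(5 + P)))*(-2) = (P + (1/(5 + P) + 2*P²))*(-2) = (P + 1/(5 + P) + 2*P²)*(-2) = -4*P² - 2*P - 2/(5 + P))
414*(355 + n(M)) = 414*(355 + 2*(-1 + 17*(-1 - 2*17)*(5 + 17))/(5 + 17)) = 414*(355 + 2*(-1 + 17*(-1 - 34)*22)/22) = 414*(355 + 2*(1/22)*(-1 + 17*(-35)*22)) = 414*(355 + 2*(1/22)*(-1 - 13090)) = 414*(355 + 2*(1/22)*(-13091)) = 414*(355 - 13091/11) = 414*(-9186/11) = -3803004/11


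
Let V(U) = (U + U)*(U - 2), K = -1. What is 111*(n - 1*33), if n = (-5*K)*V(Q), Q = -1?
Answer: -333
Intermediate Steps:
V(U) = 2*U*(-2 + U) (V(U) = (2*U)*(-2 + U) = 2*U*(-2 + U))
n = 30 (n = (-5*(-1))*(2*(-1)*(-2 - 1)) = 5*(2*(-1)*(-3)) = 5*6 = 30)
111*(n - 1*33) = 111*(30 - 1*33) = 111*(30 - 33) = 111*(-3) = -333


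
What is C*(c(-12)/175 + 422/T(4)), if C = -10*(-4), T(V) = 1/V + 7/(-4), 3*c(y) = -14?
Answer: -56272/5 ≈ -11254.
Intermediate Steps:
c(y) = -14/3 (c(y) = (⅓)*(-14) = -14/3)
T(V) = -7/4 + 1/V (T(V) = 1/V + 7*(-¼) = 1/V - 7/4 = -7/4 + 1/V)
C = 40
C*(c(-12)/175 + 422/T(4)) = 40*(-14/3/175 + 422/(-7/4 + 1/4)) = 40*(-14/3*1/175 + 422/(-7/4 + ¼)) = 40*(-2/75 + 422/(-3/2)) = 40*(-2/75 + 422*(-⅔)) = 40*(-2/75 - 844/3) = 40*(-7034/25) = -56272/5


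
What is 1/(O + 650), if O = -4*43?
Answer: 1/478 ≈ 0.0020920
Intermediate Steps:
O = -172
1/(O + 650) = 1/(-172 + 650) = 1/478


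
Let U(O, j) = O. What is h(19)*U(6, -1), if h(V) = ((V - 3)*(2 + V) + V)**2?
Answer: 756150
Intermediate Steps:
h(V) = (V + (-3 + V)*(2 + V))**2 (h(V) = ((-3 + V)*(2 + V) + V)**2 = (V + (-3 + V)*(2 + V))**2)
h(19)*U(6, -1) = (-6 + 19**2)**2*6 = (-6 + 361)**2*6 = 355**2*6 = 126025*6 = 756150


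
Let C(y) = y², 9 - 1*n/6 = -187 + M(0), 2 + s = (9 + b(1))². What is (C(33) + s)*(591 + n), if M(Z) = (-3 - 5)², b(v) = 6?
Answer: 1814496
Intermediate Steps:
M(Z) = 64 (M(Z) = (-8)² = 64)
s = 223 (s = -2 + (9 + 6)² = -2 + 15² = -2 + 225 = 223)
n = 792 (n = 54 - 6*(-187 + 64) = 54 - 6*(-123) = 54 + 738 = 792)
(C(33) + s)*(591 + n) = (33² + 223)*(591 + 792) = (1089 + 223)*1383 = 1312*1383 = 1814496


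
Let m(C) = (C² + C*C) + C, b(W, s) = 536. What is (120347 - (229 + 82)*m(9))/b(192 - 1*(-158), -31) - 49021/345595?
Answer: 11592979257/92619460 ≈ 125.17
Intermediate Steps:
m(C) = C + 2*C² (m(C) = (C² + C²) + C = 2*C² + C = C + 2*C²)
(120347 - (229 + 82)*m(9))/b(192 - 1*(-158), -31) - 49021/345595 = (120347 - (229 + 82)*9*(1 + 2*9))/536 - 49021/345595 = (120347 - 311*9*(1 + 18))*(1/536) - 49021*1/345595 = (120347 - 311*9*19)*(1/536) - 49021/345595 = (120347 - 311*171)*(1/536) - 49021/345595 = (120347 - 1*53181)*(1/536) - 49021/345595 = (120347 - 53181)*(1/536) - 49021/345595 = 67166*(1/536) - 49021/345595 = 33583/268 - 49021/345595 = 11592979257/92619460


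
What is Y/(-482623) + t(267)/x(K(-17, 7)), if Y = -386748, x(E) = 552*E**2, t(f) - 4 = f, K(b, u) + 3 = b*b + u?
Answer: 18327595627537/22870851463704 ≈ 0.80135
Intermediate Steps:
K(b, u) = -3 + u + b**2 (K(b, u) = -3 + (b*b + u) = -3 + (b**2 + u) = -3 + (u + b**2) = -3 + u + b**2)
t(f) = 4 + f
Y/(-482623) + t(267)/x(K(-17, 7)) = -386748/(-482623) + (4 + 267)/((552*(-3 + 7 + (-17)**2)**2)) = -386748*(-1/482623) + 271/((552*(-3 + 7 + 289)**2)) = 386748/482623 + 271/((552*293**2)) = 386748/482623 + 271/((552*85849)) = 386748/482623 + 271/47388648 = 18327595627537/22870851463704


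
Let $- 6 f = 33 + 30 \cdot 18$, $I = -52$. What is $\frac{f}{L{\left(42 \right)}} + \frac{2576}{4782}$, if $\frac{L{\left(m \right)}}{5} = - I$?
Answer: $\frac{213079}{1243320} \approx 0.17138$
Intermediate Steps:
$L{\left(m \right)} = 260$ ($L{\left(m \right)} = 5 \left(\left(-1\right) \left(-52\right)\right) = 5 \cdot 52 = 260$)
$f = - \frac{191}{2}$ ($f = - \frac{33 + 30 \cdot 18}{6} = - \frac{33 + 540}{6} = \left(- \frac{1}{6}\right) 573 = - \frac{191}{2} \approx -95.5$)
$\frac{f}{L{\left(42 \right)}} + \frac{2576}{4782} = - \frac{191}{2 \cdot 260} + \frac{2576}{4782} = \left(- \frac{191}{2}\right) \frac{1}{260} + 2576 \cdot \frac{1}{4782} = - \frac{191}{520} + \frac{1288}{2391} = \frac{213079}{1243320}$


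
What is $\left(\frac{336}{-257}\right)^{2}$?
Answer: $\frac{112896}{66049} \approx 1.7093$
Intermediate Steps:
$\left(\frac{336}{-257}\right)^{2} = \left(336 \left(- \frac{1}{257}\right)\right)^{2} = \left(- \frac{336}{257}\right)^{2} = \frac{112896}{66049}$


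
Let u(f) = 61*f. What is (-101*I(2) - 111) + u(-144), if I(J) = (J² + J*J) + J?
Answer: -9905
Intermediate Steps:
I(J) = J + 2*J² (I(J) = (J² + J²) + J = 2*J² + J = J + 2*J²)
(-101*I(2) - 111) + u(-144) = (-202*(1 + 2*2) - 111) + 61*(-144) = (-202*(1 + 4) - 111) - 8784 = (-202*5 - 111) - 8784 = (-101*10 - 111) - 8784 = (-1010 - 111) - 8784 = -1121 - 8784 = -9905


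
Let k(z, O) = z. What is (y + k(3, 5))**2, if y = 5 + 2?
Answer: 100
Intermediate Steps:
y = 7
(y + k(3, 5))**2 = (7 + 3)**2 = 10**2 = 100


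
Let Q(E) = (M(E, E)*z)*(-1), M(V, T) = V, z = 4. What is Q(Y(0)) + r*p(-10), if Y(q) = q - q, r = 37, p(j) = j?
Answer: -370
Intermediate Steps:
Y(q) = 0
Q(E) = -4*E (Q(E) = (E*4)*(-1) = (4*E)*(-1) = -4*E)
Q(Y(0)) + r*p(-10) = -4*0 + 37*(-10) = 0 - 370 = -370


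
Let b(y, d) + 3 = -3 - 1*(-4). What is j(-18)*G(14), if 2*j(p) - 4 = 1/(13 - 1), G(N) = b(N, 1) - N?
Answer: -98/3 ≈ -32.667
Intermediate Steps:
b(y, d) = -2 (b(y, d) = -3 + (-3 - 1*(-4)) = -3 + (-3 + 4) = -3 + 1 = -2)
G(N) = -2 - N
j(p) = 49/24 (j(p) = 2 + 1/(2*(13 - 1)) = 2 + (½)/12 = 2 + (½)*(1/12) = 2 + 1/24 = 49/24)
j(-18)*G(14) = 49*(-2 - 1*14)/24 = 49*(-2 - 14)/24 = (49/24)*(-16) = -98/3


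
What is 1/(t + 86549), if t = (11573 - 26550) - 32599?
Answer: 1/38973 ≈ 2.5659e-5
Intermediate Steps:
t = -47576 (t = -14977 - 32599 = -47576)
1/(t + 86549) = 1/(-47576 + 86549) = 1/38973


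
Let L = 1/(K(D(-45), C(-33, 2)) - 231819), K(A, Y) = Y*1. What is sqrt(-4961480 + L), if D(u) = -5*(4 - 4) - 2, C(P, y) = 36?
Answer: I*sqrt(266547371653123503)/231783 ≈ 2227.4*I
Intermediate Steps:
D(u) = -2 (D(u) = -5*0 - 2 = 0 - 2 = -2)
K(A, Y) = Y
L = -1/231783 (L = 1/(36 - 231819) = 1/(-231783) = -1/231783 ≈ -4.3144e-6)
sqrt(-4961480 + L) = sqrt(-4961480 - 1/231783) = sqrt(-1149986718841/231783) = I*sqrt(266547371653123503)/231783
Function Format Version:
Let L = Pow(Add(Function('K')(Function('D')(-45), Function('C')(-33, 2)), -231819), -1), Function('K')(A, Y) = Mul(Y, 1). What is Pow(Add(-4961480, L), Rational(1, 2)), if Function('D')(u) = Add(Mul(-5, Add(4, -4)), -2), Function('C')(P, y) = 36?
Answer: Mul(Rational(1, 231783), I, Pow(266547371653123503, Rational(1, 2))) ≈ Mul(2227.4, I)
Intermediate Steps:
Function('D')(u) = -2 (Function('D')(u) = Add(Mul(-5, 0), -2) = Add(0, -2) = -2)
Function('K')(A, Y) = Y
L = Rational(-1, 231783) (L = Pow(Add(36, -231819), -1) = Pow(-231783, -1) = Rational(-1, 231783) ≈ -4.3144e-6)
Pow(Add(-4961480, L), Rational(1, 2)) = Pow(Add(-4961480, Rational(-1, 231783)), Rational(1, 2)) = Pow(Rational(-1149986718841, 231783), Rational(1, 2)) = Mul(Rational(1, 231783), I, Pow(266547371653123503, Rational(1, 2)))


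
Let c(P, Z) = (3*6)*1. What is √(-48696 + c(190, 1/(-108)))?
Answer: I*√48678 ≈ 220.63*I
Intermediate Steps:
c(P, Z) = 18 (c(P, Z) = 18*1 = 18)
√(-48696 + c(190, 1/(-108))) = √(-48696 + 18) = √(-48678) = I*√48678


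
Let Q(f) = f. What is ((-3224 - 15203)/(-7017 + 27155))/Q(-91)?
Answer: 18427/1832558 ≈ 0.010055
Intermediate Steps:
((-3224 - 15203)/(-7017 + 27155))/Q(-91) = ((-3224 - 15203)/(-7017 + 27155))/(-91) = -18427/20138*(-1/91) = 18427/1832558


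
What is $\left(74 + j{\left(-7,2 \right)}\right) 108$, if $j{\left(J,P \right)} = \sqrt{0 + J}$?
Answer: $7992 + 108 i \sqrt{7} \approx 7992.0 + 285.74 i$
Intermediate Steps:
$j{\left(J,P \right)} = \sqrt{J}$
$\left(74 + j{\left(-7,2 \right)}\right) 108 = \left(74 + \sqrt{-7}\right) 108 = \left(74 + i \sqrt{7}\right) 108 = 7992 + 108 i \sqrt{7}$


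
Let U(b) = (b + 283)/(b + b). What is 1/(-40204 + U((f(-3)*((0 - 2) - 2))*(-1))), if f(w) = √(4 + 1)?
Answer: -12865120/517222771831 - 2264*√5/517222771831 ≈ -2.4883e-5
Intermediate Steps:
f(w) = √5
U(b) = (283 + b)/(2*b) (U(b) = (283 + b)/((2*b)) = (283 + b)*(1/(2*b)) = (283 + b)/(2*b))
1/(-40204 + U((f(-3)*((0 - 2) - 2))*(-1))) = 1/(-40204 + (283 + (√5*((0 - 2) - 2))*(-1))/(2*(((√5*((0 - 2) - 2))*(-1))))) = 1/(-40204 + (283 + (√5*(-2 - 2))*(-1))/(2*(((√5*(-2 - 2))*(-1))))) = 1/(-40204 + (283 + (√5*(-4))*(-1))/(2*(((√5*(-4))*(-1))))) = 1/(-40204 + (283 - 4*√5*(-1))/(2*((-4*√5*(-1))))) = 1/(-40204 + (283 + 4*√5)/(2*((4*√5)))) = 1/(-40204 + (√5/20)*(283 + 4*√5)/2) = 1/(-40204 + √5*(283 + 4*√5)/40)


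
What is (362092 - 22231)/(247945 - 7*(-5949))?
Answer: 339861/289588 ≈ 1.1736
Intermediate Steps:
(362092 - 22231)/(247945 - 7*(-5949)) = 339861/(247945 + 41643) = 339861/289588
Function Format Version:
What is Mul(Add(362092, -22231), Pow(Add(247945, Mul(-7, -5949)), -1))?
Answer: Rational(339861, 289588) ≈ 1.1736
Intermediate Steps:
Mul(Add(362092, -22231), Pow(Add(247945, Mul(-7, -5949)), -1)) = Mul(339861, Pow(Add(247945, 41643), -1)) = Mul(339861, Pow(289588, -1)) = Mul(339861, Rational(1, 289588)) = Rational(339861, 289588)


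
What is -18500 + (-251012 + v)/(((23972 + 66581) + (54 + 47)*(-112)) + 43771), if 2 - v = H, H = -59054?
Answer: -568978489/30753 ≈ -18502.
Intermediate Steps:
v = 59056 (v = 2 - 1*(-59054) = 2 + 59054 = 59056)
-18500 + (-251012 + v)/(((23972 + 66581) + (54 + 47)*(-112)) + 43771) = -18500 + (-251012 + 59056)/(((23972 + 66581) + (54 + 47)*(-112)) + 43771) = -18500 - 191956/((90553 + 101*(-112)) + 43771) = -18500 - 191956/((90553 - 11312) + 43771) = -18500 - 191956/(79241 + 43771) = -18500 - 191956/123012 = -18500 - 191956*1/123012 = -18500 - 47989/30753 = -568978489/30753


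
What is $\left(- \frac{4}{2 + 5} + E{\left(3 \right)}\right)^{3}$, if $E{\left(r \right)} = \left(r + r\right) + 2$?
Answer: $\frac{140608}{343} \approx 409.94$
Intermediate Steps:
$E{\left(r \right)} = 2 + 2 r$ ($E{\left(r \right)} = 2 r + 2 = 2 + 2 r$)
$\left(- \frac{4}{2 + 5} + E{\left(3 \right)}\right)^{3} = \left(- \frac{4}{2 + 5} + \left(2 + 2 \cdot 3\right)\right)^{3} = \left(- \frac{4}{7} + \left(2 + 6\right)\right)^{3} = \left(\left(-4\right) \frac{1}{7} + 8\right)^{3} = \left(- \frac{4}{7} + 8\right)^{3} = \left(\frac{52}{7}\right)^{3} = \frac{140608}{343}$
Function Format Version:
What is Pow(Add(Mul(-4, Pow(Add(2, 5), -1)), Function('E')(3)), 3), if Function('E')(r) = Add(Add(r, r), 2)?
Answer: Rational(140608, 343) ≈ 409.94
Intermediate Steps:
Function('E')(r) = Add(2, Mul(2, r)) (Function('E')(r) = Add(Mul(2, r), 2) = Add(2, Mul(2, r)))
Pow(Add(Mul(-4, Pow(Add(2, 5), -1)), Function('E')(3)), 3) = Pow(Add(Mul(-4, Pow(Add(2, 5), -1)), Add(2, Mul(2, 3))), 3) = Pow(Add(Mul(-4, Pow(7, -1)), Add(2, 6)), 3) = Pow(Add(Mul(-4, Rational(1, 7)), 8), 3) = Pow(Add(Rational(-4, 7), 8), 3) = Pow(Rational(52, 7), 3) = Rational(140608, 343)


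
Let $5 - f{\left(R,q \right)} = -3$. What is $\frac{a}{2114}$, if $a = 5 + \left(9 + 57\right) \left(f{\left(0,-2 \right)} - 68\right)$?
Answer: $- \frac{565}{302} \approx -1.8709$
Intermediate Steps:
$f{\left(R,q \right)} = 8$ ($f{\left(R,q \right)} = 5 - -3 = 5 + 3 = 8$)
$a = -3955$ ($a = 5 + \left(9 + 57\right) \left(8 - 68\right) = 5 + 66 \left(-60\right) = 5 - 3960 = -3955$)
$\frac{a}{2114} = - \frac{3955}{2114} = \left(-3955\right) \frac{1}{2114} = - \frac{565}{302}$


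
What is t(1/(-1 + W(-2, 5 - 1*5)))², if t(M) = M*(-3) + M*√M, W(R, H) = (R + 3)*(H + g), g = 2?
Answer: 4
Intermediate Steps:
W(R, H) = (2 + H)*(3 + R) (W(R, H) = (R + 3)*(H + 2) = (3 + R)*(2 + H) = (2 + H)*(3 + R))
t(M) = M^(3/2) - 3*M (t(M) = -3*M + M^(3/2) = M^(3/2) - 3*M)
t(1/(-1 + W(-2, 5 - 1*5)))² = ((1/(-1 + (6 + 2*(-2) + 3*(5 - 1*5) + (5 - 1*5)*(-2))))^(3/2) - 3/(-1 + (6 + 2*(-2) + 3*(5 - 1*5) + (5 - 1*5)*(-2))))² = ((1/(-1 + (6 - 4 + 3*(5 - 5) + (5 - 5)*(-2))))^(3/2) - 3/(-1 + (6 - 4 + 3*(5 - 5) + (5 - 5)*(-2))))² = ((1/(-1 + (6 - 4 + 3*0 + 0*(-2))))^(3/2) - 3/(-1 + (6 - 4 + 3*0 + 0*(-2))))² = ((1/(-1 + (6 - 4 + 0 + 0)))^(3/2) - 3/(-1 + (6 - 4 + 0 + 0)))² = ((1/(-1 + 2))^(3/2) - 3/(-1 + 2))² = ((1/1)^(3/2) - 3/1)² = (1^(3/2) - 3*1)² = (1 - 3)² = (-2)² = 4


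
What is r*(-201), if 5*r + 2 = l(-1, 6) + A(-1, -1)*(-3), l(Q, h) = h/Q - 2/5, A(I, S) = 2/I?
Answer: 2412/25 ≈ 96.480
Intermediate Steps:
l(Q, h) = -2/5 + h/Q (l(Q, h) = h/Q - 2*1/5 = h/Q - 2/5 = -2/5 + h/Q)
r = -12/25 (r = -2/5 + ((-2/5 + 6/(-1)) + (2/(-1))*(-3))/5 = -2/5 + ((-2/5 + 6*(-1)) + (2*(-1))*(-3))/5 = -2/5 + ((-2/5 - 6) - 2*(-3))/5 = -2/5 + (-32/5 + 6)/5 = -2/5 + (1/5)*(-2/5) = -2/5 - 2/25 = -12/25 ≈ -0.48000)
r*(-201) = -12/25*(-201) = 2412/25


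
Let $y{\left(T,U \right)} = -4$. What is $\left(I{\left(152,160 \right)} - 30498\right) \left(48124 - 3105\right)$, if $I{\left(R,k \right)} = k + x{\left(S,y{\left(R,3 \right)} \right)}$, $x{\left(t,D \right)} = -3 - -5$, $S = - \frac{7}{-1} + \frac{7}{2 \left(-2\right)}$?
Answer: $-1365696384$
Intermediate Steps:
$S = \frac{21}{4}$ ($S = \left(-7\right) \left(-1\right) + \frac{7}{-4} = 7 + 7 \left(- \frac{1}{4}\right) = 7 - \frac{7}{4} = \frac{21}{4} \approx 5.25$)
$x{\left(t,D \right)} = 2$ ($x{\left(t,D \right)} = -3 + 5 = 2$)
$I{\left(R,k \right)} = 2 + k$ ($I{\left(R,k \right)} = k + 2 = 2 + k$)
$\left(I{\left(152,160 \right)} - 30498\right) \left(48124 - 3105\right) = \left(\left(2 + 160\right) - 30498\right) \left(48124 - 3105\right) = \left(162 - 30498\right) 45019 = \left(-30336\right) 45019 = -1365696384$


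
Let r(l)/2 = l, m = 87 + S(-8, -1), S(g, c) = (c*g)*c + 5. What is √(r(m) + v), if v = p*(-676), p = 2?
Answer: 4*I*√74 ≈ 34.409*I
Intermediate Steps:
S(g, c) = 5 + g*c² (S(g, c) = g*c² + 5 = 5 + g*c²)
m = 84 (m = 87 + (5 - 8*(-1)²) = 87 + (5 - 8*1) = 87 + (5 - 8) = 87 - 3 = 84)
r(l) = 2*l
v = -1352 (v = 2*(-676) = -1352)
√(r(m) + v) = √(2*84 - 1352) = √(168 - 1352) = √(-1184) = 4*I*√74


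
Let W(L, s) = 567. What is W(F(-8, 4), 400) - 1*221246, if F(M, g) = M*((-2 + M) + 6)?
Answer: -220679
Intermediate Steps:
F(M, g) = M*(4 + M)
W(F(-8, 4), 400) - 1*221246 = 567 - 1*221246 = 567 - 221246 = -220679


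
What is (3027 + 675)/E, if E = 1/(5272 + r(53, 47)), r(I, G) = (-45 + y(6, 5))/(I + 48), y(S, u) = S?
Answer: 1971066966/101 ≈ 1.9516e+7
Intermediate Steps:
r(I, G) = -39/(48 + I) (r(I, G) = (-45 + 6)/(I + 48) = -39/(48 + I))
E = 101/532433 (E = 1/(5272 - 39/(48 + 53)) = 1/(5272 - 39/101) = 1/(532433/101) = 101/532433 ≈ 0.00018970)
(3027 + 675)/E = (3027 + 675)/(101/532433) = 3702*(532433/101) = 1971066966/101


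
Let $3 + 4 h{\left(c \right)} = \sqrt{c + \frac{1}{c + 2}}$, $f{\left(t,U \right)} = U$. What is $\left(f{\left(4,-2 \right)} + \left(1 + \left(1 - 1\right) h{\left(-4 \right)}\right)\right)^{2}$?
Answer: $1$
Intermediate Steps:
$h{\left(c \right)} = - \frac{3}{4} + \frac{\sqrt{c + \frac{1}{2 + c}}}{4}$ ($h{\left(c \right)} = - \frac{3}{4} + \frac{\sqrt{c + \frac{1}{c + 2}}}{4} = - \frac{3}{4} + \frac{\sqrt{c + \frac{1}{2 + c}}}{4}$)
$\left(f{\left(4,-2 \right)} + \left(1 + \left(1 - 1\right) h{\left(-4 \right)}\right)\right)^{2} = \left(-2 + \left(1 + \left(1 - 1\right) \left(- \frac{3}{4} + \frac{\sqrt{\frac{1 - 4 \left(2 - 4\right)}{2 - 4}}}{4}\right)\right)\right)^{2} = \left(-2 + \left(1 + 0 \left(- \frac{3}{4} + \frac{\sqrt{\frac{1 - -8}{-2}}}{4}\right)\right)\right)^{2} = \left(-2 + \left(1 + 0 \left(- \frac{3}{4} + \frac{\sqrt{- \frac{1 + 8}{2}}}{4}\right)\right)\right)^{2} = \left(-2 + \left(1 + 0 \left(- \frac{3}{4} + \frac{\sqrt{\left(- \frac{1}{2}\right) 9}}{4}\right)\right)\right)^{2} = \left(-2 + \left(1 + 0 \left(- \frac{3}{4} + \frac{\sqrt{- \frac{9}{2}}}{4}\right)\right)\right)^{2} = \left(-2 + \left(1 + 0 \left(- \frac{3}{4} + \frac{\frac{3}{2} i \sqrt{2}}{4}\right)\right)\right)^{2} = \left(-2 + \left(1 + 0 \left(- \frac{3}{4} + \frac{3 i \sqrt{2}}{8}\right)\right)\right)^{2} = \left(-2 + \left(1 + 0\right)\right)^{2} = \left(-2 + 1\right)^{2} = \left(-1\right)^{2} = 1$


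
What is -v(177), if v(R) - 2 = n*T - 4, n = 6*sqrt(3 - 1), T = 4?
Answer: 2 - 24*sqrt(2) ≈ -31.941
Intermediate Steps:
n = 6*sqrt(2) ≈ 8.4853
v(R) = -2 + 24*sqrt(2) (v(R) = 2 + ((6*sqrt(2))*4 - 4) = 2 + (24*sqrt(2) - 4) = 2 + (-4 + 24*sqrt(2)) = -2 + 24*sqrt(2))
-v(177) = -(-2 + 24*sqrt(2)) = 2 - 24*sqrt(2)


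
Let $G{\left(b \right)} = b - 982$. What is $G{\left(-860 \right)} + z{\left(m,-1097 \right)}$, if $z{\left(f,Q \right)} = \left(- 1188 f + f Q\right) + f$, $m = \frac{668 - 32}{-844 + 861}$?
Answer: $- \frac{1483938}{17} \approx -87291.0$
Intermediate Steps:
$G{\left(b \right)} = -982 + b$ ($G{\left(b \right)} = b - 982 = -982 + b$)
$m = \frac{636}{17} \approx 37.412$
$z{\left(f,Q \right)} = - 1187 f + Q f$ ($z{\left(f,Q \right)} = \left(- 1188 f + Q f\right) + f = - 1187 f + Q f$)
$G{\left(-860 \right)} + z{\left(m,-1097 \right)} = \left(-982 - 860\right) + \frac{636 \left(-1187 - 1097\right)}{17} = -1842 + \frac{636}{17} \left(-2284\right) = -1842 - \frac{1452624}{17} = - \frac{1483938}{17}$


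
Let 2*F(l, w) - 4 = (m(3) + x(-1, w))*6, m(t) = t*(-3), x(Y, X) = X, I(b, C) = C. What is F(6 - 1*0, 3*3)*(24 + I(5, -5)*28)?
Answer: -232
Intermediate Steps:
m(t) = -3*t
F(l, w) = -25 + 3*w (F(l, w) = 2 + ((-3*3 + w)*6)/2 = 2 + ((-9 + w)*6)/2 = 2 + (-54 + 6*w)/2 = 2 + (-27 + 3*w) = -25 + 3*w)
F(6 - 1*0, 3*3)*(24 + I(5, -5)*28) = (-25 + 3*(3*3))*(24 - 5*28) = (-25 + 3*9)*(24 - 140) = (-25 + 27)*(-116) = 2*(-116) = -232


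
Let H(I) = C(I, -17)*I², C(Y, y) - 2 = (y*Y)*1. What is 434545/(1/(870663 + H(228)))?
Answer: -87132944069385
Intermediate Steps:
C(Y, y) = 2 + Y*y (C(Y, y) = 2 + (y*Y)*1 = 2 + (Y*y)*1 = 2 + Y*y)
H(I) = I²*(2 - 17*I) (H(I) = (2 + I*(-17))*I² = (2 - 17*I)*I² = I²*(2 - 17*I))
434545/(1/(870663 + H(228))) = 434545/(1/(870663 + 228²*(2 - 17*228))) = 434545/(1/(870663 + 51984*(2 - 3876))) = 434545/(1/(870663 + 51984*(-3874))) = 434545/(1/(870663 - 201386016)) = 434545/(1/(-200515353)) = 434545/(-1/200515353) = 434545*(-200515353) = -87132944069385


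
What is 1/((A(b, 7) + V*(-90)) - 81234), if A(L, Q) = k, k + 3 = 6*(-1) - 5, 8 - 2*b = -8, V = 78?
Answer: -1/88268 ≈ -1.1329e-5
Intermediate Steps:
b = 8 (b = 4 - ½*(-8) = 4 + 4 = 8)
k = -14 (k = -3 + (6*(-1) - 5) = -3 + (-6 - 5) = -3 - 11 = -14)
A(L, Q) = -14
1/((A(b, 7) + V*(-90)) - 81234) = 1/((-14 + 78*(-90)) - 81234) = 1/((-14 - 7020) - 81234) = 1/(-7034 - 81234) = 1/(-88268) = -1/88268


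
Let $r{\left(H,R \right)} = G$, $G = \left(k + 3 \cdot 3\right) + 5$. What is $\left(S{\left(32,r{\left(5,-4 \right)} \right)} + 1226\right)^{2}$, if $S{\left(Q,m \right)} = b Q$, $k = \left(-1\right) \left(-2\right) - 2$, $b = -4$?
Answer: $1205604$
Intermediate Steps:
$k = 0$ ($k = 2 - 2 = 0$)
$G = 14$ ($G = \left(0 + 3 \cdot 3\right) + 5 = \left(0 + 9\right) + 5 = 9 + 5 = 14$)
$r{\left(H,R \right)} = 14$
$S{\left(Q,m \right)} = - 4 Q$
$\left(S{\left(32,r{\left(5,-4 \right)} \right)} + 1226\right)^{2} = \left(\left(-4\right) 32 + 1226\right)^{2} = \left(-128 + 1226\right)^{2} = 1098^{2} = 1205604$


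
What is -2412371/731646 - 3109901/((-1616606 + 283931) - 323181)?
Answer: -1179144285/830933072 ≈ -1.4191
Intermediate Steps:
-2412371/731646 - 3109901/((-1616606 + 283931) - 323181) = -2412371*1/731646 - 3109901/(-1332675 - 323181) = -2412371/731646 - 3109901/(-1655856) = -2412371/731646 - 3109901*(-1/1655856) = -2412371/731646 + 3109901/1655856 = -1179144285/830933072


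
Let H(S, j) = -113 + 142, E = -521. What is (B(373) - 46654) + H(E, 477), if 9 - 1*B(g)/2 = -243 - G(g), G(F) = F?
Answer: -45375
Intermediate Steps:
H(S, j) = 29
B(g) = 504 + 2*g (B(g) = 18 - 2*(-243 - g) = 18 + (486 + 2*g) = 504 + 2*g)
(B(373) - 46654) + H(E, 477) = ((504 + 2*373) - 46654) + 29 = ((504 + 746) - 46654) + 29 = (1250 - 46654) + 29 = -45404 + 29 = -45375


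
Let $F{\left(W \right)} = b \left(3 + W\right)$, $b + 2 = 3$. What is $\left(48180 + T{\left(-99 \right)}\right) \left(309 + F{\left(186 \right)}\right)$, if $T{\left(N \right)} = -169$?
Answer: $23909478$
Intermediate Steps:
$b = 1$ ($b = -2 + 3 = 1$)
$F{\left(W \right)} = 3 + W$ ($F{\left(W \right)} = 1 \left(3 + W\right) = 3 + W$)
$\left(48180 + T{\left(-99 \right)}\right) \left(309 + F{\left(186 \right)}\right) = \left(48180 - 169\right) \left(309 + \left(3 + 186\right)\right) = 48011 \left(309 + 189\right) = 48011 \cdot 498 = 23909478$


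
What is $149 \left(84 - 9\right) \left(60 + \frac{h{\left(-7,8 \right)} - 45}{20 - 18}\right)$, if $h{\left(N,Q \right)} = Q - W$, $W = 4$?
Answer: $\frac{882825}{2} \approx 4.4141 \cdot 10^{5}$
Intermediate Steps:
$h{\left(N,Q \right)} = -4 + Q$ ($h{\left(N,Q \right)} = Q - 4 = -4 + Q$)
$149 \left(84 - 9\right) \left(60 + \frac{h{\left(-7,8 \right)} - 45}{20 - 18}\right) = 149 \left(84 - 9\right) \left(60 + \frac{\left(-4 + 8\right) - 45}{20 - 18}\right) = 149 \cdot 75 \left(60 + \frac{4 - 45}{2}\right) = 149 \cdot 75 \left(60 - \frac{41}{2}\right) = 149 \cdot 75 \cdot \frac{79}{2} = 149 \cdot \frac{5925}{2} = \frac{882825}{2}$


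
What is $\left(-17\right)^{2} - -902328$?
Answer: $902617$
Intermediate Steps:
$\left(-17\right)^{2} - -902328 = 289 + 902328 = 902617$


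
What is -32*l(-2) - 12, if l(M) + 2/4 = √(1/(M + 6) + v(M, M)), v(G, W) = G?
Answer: 4 - 16*I*√7 ≈ 4.0 - 42.332*I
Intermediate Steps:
l(M) = -½ + √(M + 1/(6 + M)) (l(M) = -½ + √(1/(M + 6) + M) = -½ + √(1/(6 + M) + M) = -½ + √(M + 1/(6 + M)))
-32*l(-2) - 12 = -32*(-½ + √((1 - 2*(6 - 2))/(6 - 2))) - 12 = -32*(-½ + √((1 - 2*4)/4)) - 12 = -32*(-½ + √((1 - 8)/4)) - 12 = -32*(-½ + √((¼)*(-7))) - 12 = -32*(-½ + √(-7/4)) - 12 = -32*(-½ + I*√7/2) - 12 = (16 - 16*I*√7) - 12 = 4 - 16*I*√7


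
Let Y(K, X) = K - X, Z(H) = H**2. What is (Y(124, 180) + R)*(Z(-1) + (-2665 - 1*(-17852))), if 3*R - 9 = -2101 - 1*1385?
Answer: -18453420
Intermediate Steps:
R = -1159 (R = 3 + (-2101 - 1*1385)/3 = 3 + (-2101 - 1385)/3 = 3 + (1/3)*(-3486) = 3 - 1162 = -1159)
(Y(124, 180) + R)*(Z(-1) + (-2665 - 1*(-17852))) = ((124 - 1*180) - 1159)*((-1)**2 + (-2665 - 1*(-17852))) = ((124 - 180) - 1159)*(1 + (-2665 + 17852)) = (-56 - 1159)*(1 + 15187) = -1215*15188 = -18453420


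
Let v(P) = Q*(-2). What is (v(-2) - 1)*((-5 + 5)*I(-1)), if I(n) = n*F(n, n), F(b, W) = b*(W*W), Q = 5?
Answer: 0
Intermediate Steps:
F(b, W) = b*W²
I(n) = n⁴ (I(n) = n*(n*n²) = n*n³ = n⁴)
v(P) = -10 (v(P) = 5*(-2) = -10)
(v(-2) - 1)*((-5 + 5)*I(-1)) = (-10 - 1)*((-5 + 5)*(-1)⁴) = -0 = -11*0 = 0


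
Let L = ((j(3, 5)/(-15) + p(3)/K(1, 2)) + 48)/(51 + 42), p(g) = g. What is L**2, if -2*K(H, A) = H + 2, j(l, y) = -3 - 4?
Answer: 485809/1946025 ≈ 0.24964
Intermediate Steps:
j(l, y) = -7
K(H, A) = -1 - H/2 (K(H, A) = -(H + 2)/2 = -(2 + H)/2 = -1 - H/2)
L = 697/1395 (L = ((-7/(-15) + 3/(-1 - 1/2*1)) + 48)/(51 + 42) = ((-7*(-1/15) + 3/(-1 - 1/2)) + 48)/93 = ((7/15 + 3/(-3/2)) + 48)*(1/93) = ((7/15 + 3*(-2/3)) + 48)*(1/93) = ((7/15 - 2) + 48)*(1/93) = (-23/15 + 48)*(1/93) = (697/15)*(1/93) = 697/1395 ≈ 0.49964)
L**2 = (697/1395)**2 = 485809/1946025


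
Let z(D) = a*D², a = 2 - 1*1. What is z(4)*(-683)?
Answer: -10928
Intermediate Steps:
a = 1 (a = 2 - 1 = 1)
z(D) = D² (z(D) = 1*D² = D²)
z(4)*(-683) = 4²*(-683) = 16*(-683) = -10928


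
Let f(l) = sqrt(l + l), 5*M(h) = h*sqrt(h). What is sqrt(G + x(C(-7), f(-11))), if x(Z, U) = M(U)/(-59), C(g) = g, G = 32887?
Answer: sqrt(2861991175 - 295*22**(3/4)*I**(3/2))/295 ≈ 181.35 - 6.7133e-5*I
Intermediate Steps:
M(h) = h**(3/2)/5 (M(h) = (h*sqrt(h))/5 = h**(3/2)/5)
f(l) = sqrt(2)*sqrt(l) (f(l) = sqrt(2*l) = sqrt(2)*sqrt(l))
x(Z, U) = -U**(3/2)/295 (x(Z, U) = (U**(3/2)/5)/(-59) = (U**(3/2)/5)*(-1/59) = -U**(3/2)/295)
sqrt(G + x(C(-7), f(-11))) = sqrt(32887 - (-11)**(3/4)*2**(3/4)/295) = sqrt(32887 - 2**(3/4)*(11**(3/4)*I**(3/2))/295) = sqrt(32887 - 22**(3/4)*I**(3/2)/295)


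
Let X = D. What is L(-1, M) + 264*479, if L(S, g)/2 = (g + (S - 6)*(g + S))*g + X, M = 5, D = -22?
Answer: 126182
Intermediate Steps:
X = -22
L(S, g) = -44 + 2*g*(g + (-6 + S)*(S + g)) (L(S, g) = 2*((g + (S - 6)*(g + S))*g - 22) = 2*((g + (-6 + S)*(S + g))*g - 22) = 2*(g*(g + (-6 + S)*(S + g)) - 22) = 2*(-22 + g*(g + (-6 + S)*(S + g))) = -44 + 2*g*(g + (-6 + S)*(S + g)))
L(-1, M) + 264*479 = (-44 - 10*5**2 - 12*(-1)*5 + 2*(-1)*5**2 + 2*5*(-1)**2) + 264*479 = (-44 - 10*25 + 60 + 2*(-1)*25 + 2*5*1) + 126456 = (-44 - 250 + 60 - 50 + 10) + 126456 = -274 + 126456 = 126182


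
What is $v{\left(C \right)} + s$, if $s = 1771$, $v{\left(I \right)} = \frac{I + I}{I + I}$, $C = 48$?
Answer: $1772$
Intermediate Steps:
$v{\left(I \right)} = 1$ ($v{\left(I \right)} = \frac{2 I}{2 I} = 2 I \frac{1}{2 I} = 1$)
$v{\left(C \right)} + s = 1 + 1771 = 1772$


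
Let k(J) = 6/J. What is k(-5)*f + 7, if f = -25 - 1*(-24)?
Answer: 41/5 ≈ 8.2000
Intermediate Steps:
f = -1 (f = -25 + 24 = -1)
k(-5)*f + 7 = (6/(-5))*(-1) + 7 = (6*(-⅕))*(-1) + 7 = -6/5*(-1) + 7 = 6/5 + 7 = 41/5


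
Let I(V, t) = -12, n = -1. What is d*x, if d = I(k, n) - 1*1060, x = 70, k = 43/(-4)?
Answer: -75040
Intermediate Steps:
k = -43/4 (k = 43*(-1/4) = -43/4 ≈ -10.750)
d = -1072 (d = -12 - 1*1060 = -12 - 1060 = -1072)
d*x = -1072*70 = -75040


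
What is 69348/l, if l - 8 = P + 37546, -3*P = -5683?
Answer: 208044/118345 ≈ 1.7579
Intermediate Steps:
P = 5683/3 (P = -1/3*(-5683) = 5683/3 ≈ 1894.3)
l = 118345/3 (l = 8 + (5683/3 + 37546) = 8 + 118321/3 = 118345/3 ≈ 39448.)
69348/l = 69348/(118345/3) = 69348*(3/118345) = 208044/118345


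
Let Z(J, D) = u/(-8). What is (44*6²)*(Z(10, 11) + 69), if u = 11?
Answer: 107118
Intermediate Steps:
Z(J, D) = -11/8 (Z(J, D) = 11/(-8) = 11*(-⅛) = -11/8)
(44*6²)*(Z(10, 11) + 69) = (44*6²)*(-11/8 + 69) = (44*36)*(541/8) = 1584*(541/8) = 107118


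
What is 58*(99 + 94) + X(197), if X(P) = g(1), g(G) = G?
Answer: 11195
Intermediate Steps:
X(P) = 1
58*(99 + 94) + X(197) = 58*(99 + 94) + 1 = 58*193 + 1 = 11194 + 1 = 11195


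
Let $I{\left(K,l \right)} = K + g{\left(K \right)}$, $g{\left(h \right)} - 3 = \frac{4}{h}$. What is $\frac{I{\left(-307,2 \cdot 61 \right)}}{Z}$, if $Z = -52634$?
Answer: $\frac{46666}{8079319} \approx 0.005776$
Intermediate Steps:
$g{\left(h \right)} = 3 + \frac{4}{h}$
$I{\left(K,l \right)} = 3 + K + \frac{4}{K}$ ($I{\left(K,l \right)} = K + \left(3 + \frac{4}{K}\right) = 3 + K + \frac{4}{K}$)
$\frac{I{\left(-307,2 \cdot 61 \right)}}{Z} = \frac{3 - 307 + \frac{4}{-307}}{-52634} = \left(3 - 307 + 4 \left(- \frac{1}{307}\right)\right) \left(- \frac{1}{52634}\right) = \left(3 - 307 - \frac{4}{307}\right) \left(- \frac{1}{52634}\right) = \left(- \frac{93332}{307}\right) \left(- \frac{1}{52634}\right) = \frac{46666}{8079319}$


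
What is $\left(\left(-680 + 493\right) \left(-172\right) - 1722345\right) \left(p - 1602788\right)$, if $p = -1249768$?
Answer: $4821335952636$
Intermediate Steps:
$\left(\left(-680 + 493\right) \left(-172\right) - 1722345\right) \left(p - 1602788\right) = \left(\left(-680 + 493\right) \left(-172\right) - 1722345\right) \left(-1249768 - 1602788\right) = \left(\left(-187\right) \left(-172\right) - 1722345\right) \left(-2852556\right) = \left(32164 - 1722345\right) \left(-2852556\right) = \left(-1690181\right) \left(-2852556\right) = 4821335952636$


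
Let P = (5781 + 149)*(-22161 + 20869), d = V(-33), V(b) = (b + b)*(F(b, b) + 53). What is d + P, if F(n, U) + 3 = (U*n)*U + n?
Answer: -5290840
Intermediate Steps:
F(n, U) = -3 + n + n*U² (F(n, U) = -3 + ((U*n)*U + n) = -3 + (n*U² + n) = -3 + (n + n*U²) = -3 + n + n*U²)
V(b) = 2*b*(50 + b + b³) (V(b) = (b + b)*((-3 + b + b*b²) + 53) = (2*b)*((-3 + b + b³) + 53) = (2*b)*(50 + b + b³) = 2*b*(50 + b + b³))
d = 2370720 (d = 2*(-33)*(50 - 33 + (-33)³) = 2*(-33)*(50 - 33 - 35937) = 2*(-33)*(-35920) = 2370720)
P = -7661560 (P = 5930*(-1292) = -7661560)
d + P = 2370720 - 7661560 = -5290840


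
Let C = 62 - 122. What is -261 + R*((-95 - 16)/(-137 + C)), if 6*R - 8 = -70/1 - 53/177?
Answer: -18609617/69738 ≈ -266.85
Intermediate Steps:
R = -11027/1062 (R = 4/3 + (-70/1 - 53/177)/6 = 4/3 + (-70*1 - 53*1/177)/6 = 4/3 + (-70 - 53/177)/6 = 4/3 + (⅙)*(-12443/177) = 4/3 - 12443/1062 = -11027/1062 ≈ -10.383)
C = -60
-261 + R*((-95 - 16)/(-137 + C)) = -261 - 11027*(-95 - 16)/(1062*(-137 - 60)) = -261 - (-407999)/(354*(-197)) = -261 - (-407999)*(-1)/(354*197) = -261 - 11027/1062*111/197 = -261 - 407999/69738 = -18609617/69738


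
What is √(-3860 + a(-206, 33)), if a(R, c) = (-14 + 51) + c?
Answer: I*√3790 ≈ 61.563*I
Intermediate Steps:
a(R, c) = 37 + c
√(-3860 + a(-206, 33)) = √(-3860 + (37 + 33)) = √(-3860 + 70) = √(-3790) = I*√3790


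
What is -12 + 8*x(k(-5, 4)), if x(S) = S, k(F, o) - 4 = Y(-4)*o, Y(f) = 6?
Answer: 212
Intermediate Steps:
k(F, o) = 4 + 6*o
-12 + 8*x(k(-5, 4)) = -12 + 8*(4 + 6*4) = -12 + 8*(4 + 24) = -12 + 8*28 = -12 + 224 = 212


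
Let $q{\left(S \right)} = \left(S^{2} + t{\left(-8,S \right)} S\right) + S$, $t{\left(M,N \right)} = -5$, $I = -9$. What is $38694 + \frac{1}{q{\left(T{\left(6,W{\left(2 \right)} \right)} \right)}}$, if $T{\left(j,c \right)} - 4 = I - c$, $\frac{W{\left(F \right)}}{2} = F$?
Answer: $\frac{4527199}{117} \approx 38694.0$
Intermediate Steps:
$W{\left(F \right)} = 2 F$
$T{\left(j,c \right)} = -5 - c$ ($T{\left(j,c \right)} = 4 - \left(9 + c\right) = -5 - c$)
$q{\left(S \right)} = S^{2} - 4 S$ ($q{\left(S \right)} = \left(S^{2} - 5 S\right) + S = S^{2} - 4 S$)
$38694 + \frac{1}{q{\left(T{\left(6,W{\left(2 \right)} \right)} \right)}} = 38694 + \frac{1}{\left(-5 - 2 \cdot 2\right) \left(-4 - \left(5 + 2 \cdot 2\right)\right)} = 38694 + \frac{1}{\left(-5 - 4\right) \left(-4 - 9\right)} = 38694 + \frac{1}{\left(-9\right) \left(-4 - 9\right)} = 38694 + \frac{1}{\left(-9\right) \left(-13\right)} = 38694 + \frac{1}{117} = \frac{4527199}{117}$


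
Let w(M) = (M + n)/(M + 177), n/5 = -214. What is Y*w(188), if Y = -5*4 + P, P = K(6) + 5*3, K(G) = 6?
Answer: -882/365 ≈ -2.4164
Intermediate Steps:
n = -1070 (n = 5*(-214) = -1070)
w(M) = (-1070 + M)/(177 + M) (w(M) = (M - 1070)/(M + 177) = (-1070 + M)/(177 + M))
P = 21 (P = 6 + 5*3 = 6 + 15 = 21)
Y = 1 (Y = -5*4 + 21 = -20 + 21 = 1)
Y*w(188) = 1*((-1070 + 188)/(177 + 188)) = 1*(-882/365) = -882/365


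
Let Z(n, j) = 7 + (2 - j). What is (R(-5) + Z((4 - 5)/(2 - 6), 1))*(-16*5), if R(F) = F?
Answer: -240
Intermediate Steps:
Z(n, j) = 9 - j
(R(-5) + Z((4 - 5)/(2 - 6), 1))*(-16*5) = (-5 + (9 - 1*1))*(-16*5) = (-5 + (9 - 1))*(-80) = (-5 + 8)*(-80) = 3*(-80) = -240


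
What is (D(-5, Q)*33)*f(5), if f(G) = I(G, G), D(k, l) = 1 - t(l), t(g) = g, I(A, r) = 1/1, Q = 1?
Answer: 0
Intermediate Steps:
I(A, r) = 1
D(k, l) = 1 - l
f(G) = 1
(D(-5, Q)*33)*f(5) = ((1 - 1*1)*33)*1 = ((1 - 1)*33)*1 = (0*33)*1 = 0*1 = 0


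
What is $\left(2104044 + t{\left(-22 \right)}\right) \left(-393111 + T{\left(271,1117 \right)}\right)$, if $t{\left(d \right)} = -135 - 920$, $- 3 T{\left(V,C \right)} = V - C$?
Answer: $-826115065881$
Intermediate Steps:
$T{\left(V,C \right)} = - \frac{V}{3} + \frac{C}{3}$ ($T{\left(V,C \right)} = - \frac{V - C}{3} = - \frac{V}{3} + \frac{C}{3}$)
$t{\left(d \right)} = -1055$ ($t{\left(d \right)} = -135 - 920 = -1055$)
$\left(2104044 + t{\left(-22 \right)}\right) \left(-393111 + T{\left(271,1117 \right)}\right) = \left(2104044 - 1055\right) \left(-393111 + \left(\left(- \frac{1}{3}\right) 271 + \frac{1}{3} \cdot 1117\right)\right) = 2102989 \left(-393111 + \left(- \frac{271}{3} + \frac{1117}{3}\right)\right) = 2102989 \left(-393111 + 282\right) = 2102989 \left(-392829\right) = -826115065881$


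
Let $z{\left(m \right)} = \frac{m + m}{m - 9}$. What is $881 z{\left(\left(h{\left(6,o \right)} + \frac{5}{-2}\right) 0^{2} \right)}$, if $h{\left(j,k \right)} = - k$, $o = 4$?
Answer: $0$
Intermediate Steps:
$z{\left(m \right)} = \frac{2 m}{-9 + m}$
$881 z{\left(\left(h{\left(6,o \right)} + \frac{5}{-2}\right) 0^{2} \right)} = 881 \frac{2 \left(\left(-1\right) 4 + \frac{5}{-2}\right) 0^{2}}{-9 + \left(\left(-1\right) 4 + \frac{5}{-2}\right) 0^{2}} = 881 \frac{2 \left(-4 + 5 \left(- \frac{1}{2}\right)\right) 0}{-9 + \left(-4 + 5 \left(- \frac{1}{2}\right)\right) 0} = 881 \frac{2 \left(-4 - \frac{5}{2}\right) 0}{-9 + \left(-4 - \frac{5}{2}\right) 0} = 881 \frac{2 \left(\left(- \frac{13}{2}\right) 0\right)}{-9 - 0} = 881 \cdot 2 \cdot 0 \frac{1}{-9 + 0} = 881 \cdot 2 \cdot 0 \frac{1}{-9} = 881 \cdot 2 \cdot 0 \left(- \frac{1}{9}\right) = 881 \cdot 0 = 0$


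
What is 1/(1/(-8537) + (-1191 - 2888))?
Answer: -8537/34822424 ≈ -0.00024516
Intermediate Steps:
1/(1/(-8537) + (-1191 - 2888)) = 1/(-1/8537 - 4079) = 1/(-34822424/8537) = -8537/34822424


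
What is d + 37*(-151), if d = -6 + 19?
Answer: -5574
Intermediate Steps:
d = 13
d + 37*(-151) = 13 + 37*(-151) = 13 - 5587 = -5574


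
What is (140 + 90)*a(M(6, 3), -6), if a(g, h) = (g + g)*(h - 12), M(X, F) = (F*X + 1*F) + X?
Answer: -223560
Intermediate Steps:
M(X, F) = F + X + F*X (M(X, F) = (F*X + F) + X = (F + F*X) + X = F + X + F*X)
a(g, h) = 2*g*(-12 + h) (a(g, h) = (2*g)*(-12 + h) = 2*g*(-12 + h))
(140 + 90)*a(M(6, 3), -6) = (140 + 90)*(2*(3 + 6 + 3*6)*(-12 - 6)) = 230*(2*(3 + 6 + 18)*(-18)) = 230*(2*27*(-18)) = 230*(-972) = -223560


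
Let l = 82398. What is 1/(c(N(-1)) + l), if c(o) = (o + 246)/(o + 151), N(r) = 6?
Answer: 157/12936738 ≈ 1.2136e-5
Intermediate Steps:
c(o) = (246 + o)/(151 + o)
1/(c(N(-1)) + l) = 1/((246 + 6)/(151 + 6) + 82398) = 1/(252/157 + 82398) = 1/(12936738/157) = 157/12936738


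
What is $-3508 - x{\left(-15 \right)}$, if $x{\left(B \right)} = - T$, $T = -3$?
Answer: $-3511$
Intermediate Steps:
$x{\left(B \right)} = 3$ ($x{\left(B \right)} = \left(-1\right) \left(-3\right) = 3$)
$-3508 - x{\left(-15 \right)} = -3508 - 3 = -3511$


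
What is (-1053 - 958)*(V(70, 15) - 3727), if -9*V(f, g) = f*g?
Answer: 23188841/3 ≈ 7.7296e+6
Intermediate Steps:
V(f, g) = -f*g/9
(-1053 - 958)*(V(70, 15) - 3727) = (-1053 - 958)*(-1/9*70*15 - 3727) = -2011*(-350/3 - 3727) = -2011*(-11531/3) = 23188841/3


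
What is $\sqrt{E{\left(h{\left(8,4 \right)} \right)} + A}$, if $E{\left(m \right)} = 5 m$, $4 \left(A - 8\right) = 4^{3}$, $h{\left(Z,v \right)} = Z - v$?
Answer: $2 \sqrt{11} \approx 6.6332$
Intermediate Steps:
$A = 24$ ($A = 8 + \frac{4^{3}}{4} = 8 + \frac{1}{4} \cdot 64 = 8 + 16 = 24$)
$\sqrt{E{\left(h{\left(8,4 \right)} \right)} + A} = \sqrt{5 \left(8 - 4\right) + 24} = \sqrt{5 \cdot 4 + 24} = \sqrt{20 + 24} = \sqrt{44} = 2 \sqrt{11}$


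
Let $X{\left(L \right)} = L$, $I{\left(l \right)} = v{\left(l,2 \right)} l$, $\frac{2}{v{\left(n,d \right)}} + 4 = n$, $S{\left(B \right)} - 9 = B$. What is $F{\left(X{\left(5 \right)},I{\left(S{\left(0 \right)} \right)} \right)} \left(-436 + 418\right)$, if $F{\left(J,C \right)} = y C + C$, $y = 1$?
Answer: $- \frac{648}{5} \approx -129.6$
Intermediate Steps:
$S{\left(B \right)} = 9 + B$
$v{\left(n,d \right)} = \frac{2}{-4 + n}$
$I{\left(l \right)} = \frac{2 l}{-4 + l}$ ($I{\left(l \right)} = \frac{2}{-4 + l} l = \frac{2 l}{-4 + l}$)
$F{\left(J,C \right)} = 2 C$ ($F{\left(J,C \right)} = 1 C + C = C + C = 2 C$)
$F{\left(X{\left(5 \right)},I{\left(S{\left(0 \right)} \right)} \right)} \left(-436 + 418\right) = 2 \frac{2 \left(9 + 0\right)}{-4 + \left(9 + 0\right)} \left(-436 + 418\right) = 2 \cdot 2 \cdot 9 \frac{1}{-4 + 9} \left(-18\right) = 2 \cdot 2 \cdot 9 \cdot \frac{1}{5} \left(-18\right) = 2 \cdot \frac{18}{5} \left(-18\right) = \frac{36}{5} \left(-18\right) = - \frac{648}{5}$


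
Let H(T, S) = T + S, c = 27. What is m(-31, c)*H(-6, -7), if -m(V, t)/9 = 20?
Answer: 2340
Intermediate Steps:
m(V, t) = -180 (m(V, t) = -9*20 = -180)
H(T, S) = S + T
m(-31, c)*H(-6, -7) = -180*(-7 - 6) = -180*(-13) = 2340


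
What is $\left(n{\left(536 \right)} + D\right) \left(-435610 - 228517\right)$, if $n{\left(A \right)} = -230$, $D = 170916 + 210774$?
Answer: $-253337885420$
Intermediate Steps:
$D = 381690$
$\left(n{\left(536 \right)} + D\right) \left(-435610 - 228517\right) = \left(-230 + 381690\right) \left(-435610 - 228517\right) = 381460 \left(-664127\right) = -253337885420$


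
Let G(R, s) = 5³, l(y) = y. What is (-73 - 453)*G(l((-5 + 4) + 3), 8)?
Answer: -65750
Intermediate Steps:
G(R, s) = 125
(-73 - 453)*G(l((-5 + 4) + 3), 8) = (-73 - 453)*125 = -526*125 = -65750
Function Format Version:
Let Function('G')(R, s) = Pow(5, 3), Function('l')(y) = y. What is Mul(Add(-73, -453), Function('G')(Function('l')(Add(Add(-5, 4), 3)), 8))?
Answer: -65750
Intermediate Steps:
Function('G')(R, s) = 125
Mul(Add(-73, -453), Function('G')(Function('l')(Add(Add(-5, 4), 3)), 8)) = Mul(Add(-73, -453), 125) = Mul(-526, 125) = -65750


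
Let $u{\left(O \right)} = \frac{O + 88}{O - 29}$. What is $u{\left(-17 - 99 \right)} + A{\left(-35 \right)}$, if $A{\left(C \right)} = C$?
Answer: $- \frac{5047}{145} \approx -34.807$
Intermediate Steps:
$u{\left(O \right)} = \frac{88 + O}{-29 + O}$
$u{\left(-17 - 99 \right)} + A{\left(-35 \right)} = \frac{88 - 116}{-29 - 116} - 35 = \frac{1}{-145} \left(-28\right) - 35 = \left(- \frac{1}{145}\right) \left(-28\right) - 35 = \frac{28}{145} - 35 = - \frac{5047}{145}$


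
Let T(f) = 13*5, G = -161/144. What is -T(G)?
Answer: -65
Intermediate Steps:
G = -161/144 ≈ -1.1181
T(f) = 65
-T(G) = -1*65 = -65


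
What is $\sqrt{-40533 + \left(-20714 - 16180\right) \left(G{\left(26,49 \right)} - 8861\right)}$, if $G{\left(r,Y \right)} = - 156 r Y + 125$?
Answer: $\sqrt{7654726587} \approx 87491.0$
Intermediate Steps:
$G{\left(r,Y \right)} = 125 - 156 Y r$ ($G{\left(r,Y \right)} = - 156 Y r + 125 = 125 - 156 Y r$)
$\sqrt{-40533 + \left(-20714 - 16180\right) \left(G{\left(26,49 \right)} - 8861\right)} = \sqrt{-40533 + \left(-20714 - 16180\right) \left(\left(125 - 7644 \cdot 26\right) - 8861\right)} = \sqrt{-40533 - 36894 \left(\left(125 - 198744\right) - 8861\right)} = \sqrt{-40533 - 36894 \left(-198619 - 8861\right)} = \sqrt{-40533 - -7654767120} = \sqrt{-40533 + 7654767120} = \sqrt{7654726587}$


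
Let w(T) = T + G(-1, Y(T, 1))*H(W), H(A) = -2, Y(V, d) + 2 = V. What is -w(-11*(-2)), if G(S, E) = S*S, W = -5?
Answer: -20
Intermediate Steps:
Y(V, d) = -2 + V
G(S, E) = S²
w(T) = -2 + T (w(T) = T + (-1)²*(-2) = T + 1*(-2) = T - 2 = -2 + T)
-w(-11*(-2)) = -(-2 - 11*(-2)) = -(-2 + 22) = -1*20 = -20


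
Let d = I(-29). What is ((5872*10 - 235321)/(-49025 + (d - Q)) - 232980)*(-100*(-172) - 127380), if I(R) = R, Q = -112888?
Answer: 273103568542630/10639 ≈ 2.5670e+10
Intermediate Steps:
d = -29
((5872*10 - 235321)/(-49025 + (d - Q)) - 232980)*(-100*(-172) - 127380) = ((5872*10 - 235321)/(-49025 + (-29 - 1*(-112888))) - 232980)*(-100*(-172) - 127380) = ((58720 - 235321)/(-49025 + (-29 + 112888)) - 232980)*(17200 - 127380) = (-176601/(-49025 + 112859) - 232980)*(-110180) = (-176601/63834 - 232980)*(-110180) = (-176601*1/63834 - 232980)*(-110180) = (-58867/21278 - 232980)*(-110180) = -4957407307/21278*(-110180) = 273103568542630/10639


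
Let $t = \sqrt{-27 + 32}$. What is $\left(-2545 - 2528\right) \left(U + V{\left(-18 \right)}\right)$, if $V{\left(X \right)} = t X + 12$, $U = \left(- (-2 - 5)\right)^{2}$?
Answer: $-309453 + 91314 \sqrt{5} \approx -1.0527 \cdot 10^{5}$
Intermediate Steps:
$U = 49$ ($U = \left(\left(-1\right) \left(-7\right)\right)^{2} = 7^{2} = 49$)
$t = \sqrt{5} \approx 2.2361$
$V{\left(X \right)} = 12 + X \sqrt{5}$ ($V{\left(X \right)} = \sqrt{5} X + 12 = X \sqrt{5} + 12 = 12 + X \sqrt{5}$)
$\left(-2545 - 2528\right) \left(U + V{\left(-18 \right)}\right) = \left(-2545 - 2528\right) \left(49 + \left(12 - 18 \sqrt{5}\right)\right) = - 5073 \left(61 - 18 \sqrt{5}\right) = -309453 + 91314 \sqrt{5}$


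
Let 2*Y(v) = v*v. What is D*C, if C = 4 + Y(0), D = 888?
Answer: 3552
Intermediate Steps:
Y(v) = v²/2 (Y(v) = (v*v)/2 = v²/2)
C = 4 (C = 4 + (½)*0² = 4 + (½)*0 = 4 + 0 = 4)
D*C = 888*4 = 3552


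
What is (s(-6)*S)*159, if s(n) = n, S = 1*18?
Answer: -17172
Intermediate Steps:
S = 18
(s(-6)*S)*159 = -6*18*159 = -108*159 = -17172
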